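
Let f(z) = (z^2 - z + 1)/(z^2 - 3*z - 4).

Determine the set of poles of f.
{-1, 4}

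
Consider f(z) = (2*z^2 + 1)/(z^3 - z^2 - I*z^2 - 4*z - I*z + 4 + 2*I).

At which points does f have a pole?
The singularities of f are the zeros of the denominator. Factoring,
  z^3 - z^2 - I*z^2 - 4*z - I*z + 4 + 2*I = (z - 2 - I)*(z + 2)*(z - 1)
so the candidates are z = 2 + I, z = -2, z = 1.

Check the numerator P(z) = 2*z^2 + 1 at each one:
  P(2 + I) = 7 + 8*I ≠ 0, so z = 2 + I is a (simple) pole.
  P(-2) = 9 ≠ 0, so z = -2 is a (simple) pole.
  P(1) = 3 ≠ 0, so z = 1 is a (simple) pole.

Poles of f: {-2, 1, 2 + I}

Final answer: {-2, 1, 2 + I}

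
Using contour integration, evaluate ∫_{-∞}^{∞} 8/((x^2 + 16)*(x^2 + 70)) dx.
Let f(z) = 8/((z^2 + 16)*(z^2 + 70)). The denominator has no real zeros and deg Q - deg P = 4 ≥ 2, so the integral of f over the upper semicircle |z| = R tends to 0 as R → ∞. Closing the contour in the upper half-plane,
  ∫_{-∞}^{∞} f(x) dx = 2πi · Σ Res(f, z_k)  over the poles with Im z_k > 0.

Zeros of the denominator: z^2 + 70 = 0 gives z = ±sqrt(70)*I; z^2 + 16 = 0 gives z = ±4*I.
Upper half-plane: z = 4*I, z = sqrt(70)*I (simple).

Each pole is a simple zero of Q(z) = z^4 + 86*z^2 + 1120, so Res(f, z₀) = P(z₀)/Q'(z₀) with P(z) = 8, Q'(z) = 4*z^3 + 172*z:
  Res(f, 4*I) = (8)/(432*I) = -I/54
  Res(f, sqrt(70)*I) = (8)/(-108*sqrt(70)*I) = sqrt(70)*I/945

Sum of residues: I*(-35 + 2*sqrt(70))/1890
∫_{-∞}^{∞} f(x) dx = 2πi · (I*(-35 + 2*sqrt(70))/1890) = pi*(35 - 2*sqrt(70))/945

Final answer: pi*(35 - 2*sqrt(70))/945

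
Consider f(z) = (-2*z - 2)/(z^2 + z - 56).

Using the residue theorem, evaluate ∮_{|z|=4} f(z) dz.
0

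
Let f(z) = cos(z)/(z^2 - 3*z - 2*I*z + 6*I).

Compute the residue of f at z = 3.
Write f(z) = P(z)/Q(z) with P(z) = cos(z) and Q(z) = z^2 - 3*z - 2*I*z + 6*I.
The denominator factors as Q(z) = (z - 3)*(z - 2*I), so z = 3 is a simple zero of Q and P is analytic there; z = 3 is therefore a simple pole and
  Res(f, z₀) = P(z₀)/Q'(z₀).

Q'(z) = 2*z - 3 - 2*I, so Q'(3) = 3 - 2*I.
P(3) = cos(3).

Res(f, 3) = (cos(3))/(3 - 2*I) = (3/13 + 2*I/13)*cos(3)

Final answer: (3/13 + 2*I/13)*cos(3)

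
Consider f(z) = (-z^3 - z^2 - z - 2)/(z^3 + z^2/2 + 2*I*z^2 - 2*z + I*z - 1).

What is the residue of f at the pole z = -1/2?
7/10 - 2*I/5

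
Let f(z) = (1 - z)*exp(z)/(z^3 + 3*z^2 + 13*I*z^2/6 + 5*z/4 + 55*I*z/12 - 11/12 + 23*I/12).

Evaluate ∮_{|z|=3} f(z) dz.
pi*(816/65 - 288*I/65)*exp(-1 - 2*I/3) + pi*(-36/5 + 24*I/5)*exp(-3/2 - I/2) + pi*(-348/65 - 24*I/65)*exp(-1/2 - I)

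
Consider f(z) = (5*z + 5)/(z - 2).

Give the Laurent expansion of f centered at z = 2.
Put w = z - (2), i.e. z = w + 2. The denominator is w, so it suffices to rewrite the numerator in powers of w.

P(z) = 5*z + 5
P(w + 2) = 15 + 5*w

Dividing each term by w:
  f = 15/w + 5

Substituting back w = z - 2:
  f(z) = 15/(z - 2) + 5

The series is finite because the numerator is a polynomial; the negative powers form the principal part, and the coefficient of 1/(z - 2) gives Res(f, 2) = 15.

Final answer: 15/(z - 2) + 5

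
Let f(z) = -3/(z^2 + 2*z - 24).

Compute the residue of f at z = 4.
Write f(z) = P(z)/Q(z) with P(z) = -3 and Q(z) = z^2 + 2*z - 24.
The denominator factors as Q(z) = (z - 4)*(z + 6), so z = 4 is a simple zero of Q and P is analytic there; z = 4 is therefore a simple pole and
  Res(f, z₀) = P(z₀)/Q'(z₀).

Q'(z) = 2*z + 2, so Q'(4) = 10.
P(4) = -3.

Res(f, 4) = (-3)/(10) = -3/10

Final answer: -3/10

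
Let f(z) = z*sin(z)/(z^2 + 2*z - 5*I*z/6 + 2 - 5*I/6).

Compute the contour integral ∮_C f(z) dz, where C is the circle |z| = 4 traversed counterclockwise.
By the residue theorem, ∮_C f(z) dz = 2πi · (sum of the residues of f at the poles inside |z| = 4).

The denominator factors as (z + 1 + 2*I/3)*(z + 1 - 3*I/2), so the singularities of f are simple poles at z = -1 - 2*I/3, z = -1 + 3*I/2.
  |-1 - 2*I/3|² = 13/9 < 16 = 4², so this pole is inside the contour.
  |-1 + 3*I/2|² = 13/4 < 16 = 4², so this pole is inside the contour.

With P(z) = z*sin(z) and Q(z) = z^2 + 2*z - 5*I*z/6 + 2 - 5*I/6, each pole is simple, so Res(f, z₀) = P(z₀)/Q'(z₀) with Q'(z) = 2*z + 2 - 5*I/6.
  Res(f, -1 - 2*I/3) = P(-1 - 2*I/3)/Q'(-1 - 2*I/3) = ((1 + 2*I/3)*sin(1 + 2*I/3))/(-13*I/6) = (-4/13 + 6*I/13)*sin(1 + 2*I/3)
  Res(f, -1 + 3*I/2) = P(-1 + 3*I/2)/Q'(-1 + 3*I/2) = ((1 - 3*I/2)*sin(1 - 3*I/2))/(13*I/6) = (-9/13 - 6*I/13)*sin(1 - 3*I/2)

Sum of residues inside C: (-9/13 - 6*I/13)*sin(1 - 3*I/2) + (-4/13 + 6*I/13)*sin(1 + 2*I/3)
∮_C f(z) dz = 2πi · ((-9/13 - 6*I/13)*sin(1 - 3*I/2) + (-4/13 + 6*I/13)*sin(1 + 2*I/3)) = pi*(12/13 - 18*I/13)*sin(1 - 3*I/2) + pi*(-12/13 - 8*I/13)*sin(1 + 2*I/3)

Final answer: pi*(12/13 - 18*I/13)*sin(1 - 3*I/2) + pi*(-12/13 - 8*I/13)*sin(1 + 2*I/3)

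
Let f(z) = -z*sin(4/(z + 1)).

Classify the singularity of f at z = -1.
Let u = z + 1. Then
  sin(4/u) = Σ_{k≥0} (-1)^k (4)^(2k+1)/((2k+1)!·u^(2k+1)) = 4/u - 32/(3*u^3) + 128/(15*u^5) + ...
which has infinitely many negative powers of u, so sin(4/(z + 1)) has an essential singularity at z = -1.
The extra factor z is a nonzero polynomial; if the product had at most a pole at z = -1, dividing by that polynomial would leave sin(4/(z + 1)) with at most a pole too — contradiction. (Equivalently, the product's Laurent series still has infinitely many negative powers.)
So the singularity is essential.

Final answer: essential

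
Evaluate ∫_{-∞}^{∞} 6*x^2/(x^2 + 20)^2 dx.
3*sqrt(5)*pi/10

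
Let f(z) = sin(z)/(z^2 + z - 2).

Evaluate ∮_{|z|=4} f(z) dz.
By the residue theorem, ∮_C f(z) dz = 2πi · (sum of the residues of f at the poles inside |z| = 4).

The denominator factors as (z + 2)*(z - 1), so the singularities of f are simple poles at z = -2, z = 1.
  |-2|² = 4 < 16 = 4², so this pole is inside the contour.
  |1|² = 1 < 16 = 4², so this pole is inside the contour.

With P(z) = sin(z) and Q(z) = z^2 + z - 2, each pole is simple, so Res(f, z₀) = P(z₀)/Q'(z₀) with Q'(z) = 2*z + 1.
  Res(f, -2) = P(-2)/Q'(-2) = (-sin(2))/(-3) = sin(2)/3
  Res(f, 1) = P(1)/Q'(1) = (sin(1))/(3) = sin(1)/3

Sum of residues inside C: sin(1)/3 + sin(2)/3
∮_C f(z) dz = 2πi · (sin(1)/3 + sin(2)/3) = 2*I*pi*sin(1)/3 + 2*I*pi*sin(2)/3

Final answer: 2*I*pi*sin(1)/3 + 2*I*pi*sin(2)/3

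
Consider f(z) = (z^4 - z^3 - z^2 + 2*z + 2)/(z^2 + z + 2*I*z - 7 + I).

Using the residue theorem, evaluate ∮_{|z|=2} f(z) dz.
By the residue theorem, ∮_C f(z) dz = 2πi · (sum of the residues of f at the poles inside |z| = 2).

The denominator factors as (z - 2 + I)*(z + 3 + I), so the singularities of f are simple poles at z = 2 - I, z = -3 - I.
  |2 - I|² = 5 > 4 = 2², so this pole is outside the contour.
  |-3 - I|² = 10 > 4 = 2², so this pole is outside the contour.

No pole lies inside the contour, so f is analytic on and inside C and the integral is 0 (Cauchy's theorem).

Final answer: 0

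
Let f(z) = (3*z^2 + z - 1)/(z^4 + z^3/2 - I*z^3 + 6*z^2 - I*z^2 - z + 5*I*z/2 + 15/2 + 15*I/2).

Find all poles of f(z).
The singularities of f are the zeros of the denominator. Factoring,
  z^4 + z^3/2 - I*z^3 + 6*z^2 - I*z^2 - z + 5*I*z/2 + 15/2 + 15*I/2 = (z - 3*I)*(z - 1 + I)*(z + 1/2 - I)*(z + 1 + 2*I)
so the candidates are z = 3*I, z = 1 - I, z = -1/2 + I, z = -1 - 2*I.

Check the numerator P(z) = 3*z^2 + z - 1 at each one:
  P(3*I) = -28 + 3*I ≠ 0, so z = 3*I is a (simple) pole.
  P(1 - I) = -7*I ≠ 0, so z = 1 - I is a (simple) pole.
  P(-1/2 + I) = -15/4 - 2*I ≠ 0, so z = -1/2 + I is a (simple) pole.
  P(-1 - 2*I) = -11 + 10*I ≠ 0, so z = -1 - 2*I is a (simple) pole.

Poles of f: {-1 - 2*I, -1/2 + I, 3*I, 1 - I}

Final answer: {-1 - 2*I, -1/2 + I, 3*I, 1 - I}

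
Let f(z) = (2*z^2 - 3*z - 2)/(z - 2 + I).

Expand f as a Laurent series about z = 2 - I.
(-2 - 5*I)/(z - 2 + I) + 5 - 4*I + 2*(z - 2 + I)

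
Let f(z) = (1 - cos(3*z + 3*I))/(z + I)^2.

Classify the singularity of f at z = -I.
removable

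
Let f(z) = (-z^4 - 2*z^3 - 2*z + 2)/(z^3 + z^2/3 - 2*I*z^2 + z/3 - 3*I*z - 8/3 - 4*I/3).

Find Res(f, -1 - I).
93/265 - 231*I/265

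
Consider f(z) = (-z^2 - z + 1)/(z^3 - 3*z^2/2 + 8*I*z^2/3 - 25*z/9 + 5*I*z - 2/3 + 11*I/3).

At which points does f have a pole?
The singularities of f are the zeros of the denominator. Factoring,
  z^3 - 3*z^2/2 + 8*I*z^2/3 - 25*z/9 + 5*I*z - 2/3 + 11*I/3 = (z - 3 + 3*I)*(z + 1/2 - 2*I/3)*(z + 1 + I/3)
so the candidates are z = 3 - 3*I, z = -1/2 + 2*I/3, z = -1 - I/3.

Check the numerator P(z) = -z^2 - z + 1 at each one:
  P(3 - 3*I) = -2 + 21*I ≠ 0, so z = 3 - 3*I is a (simple) pole.
  P(-1/2 + 2*I/3) = 61/36 ≠ 0, so z = -1/2 + 2*I/3 is a (simple) pole.
  P(-1 - I/3) = 10/9 - I/3 ≠ 0, so z = -1 - I/3 is a (simple) pole.

Poles of f: {-1 - I/3, -1/2 + 2*I/3, 3 - 3*I}

Final answer: {-1 - I/3, -1/2 + 2*I/3, 3 - 3*I}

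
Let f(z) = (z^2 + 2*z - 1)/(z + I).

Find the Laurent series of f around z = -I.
(-2 - 2*I)/(z + I) + 2 - 2*I + (z + I)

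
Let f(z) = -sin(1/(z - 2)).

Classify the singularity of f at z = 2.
Let u = z - 2. Then
  sin(1/u) = Σ_{k≥0} (-1)^k (1)^(2k+1)/((2k+1)!·u^(2k+1)) = 1/u - 1/(6*u^3) + 1/(120*u^5) + ...
which has infinitely many negative powers of u, so sin(1/(z - 2)) has an essential singularity at z = 2.
So the singularity is essential.

Final answer: essential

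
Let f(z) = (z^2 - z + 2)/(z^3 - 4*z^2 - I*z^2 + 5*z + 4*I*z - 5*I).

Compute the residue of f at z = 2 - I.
Write f(z) = P(z)/Q(z) with P(z) = z^2 - z + 2 and Q(z) = z^3 - 4*z^2 - I*z^2 + 5*z + 4*I*z - 5*I.
The denominator factors as Q(z) = (z - I)*(z - 2 - I)*(z - 2 + I), so z = 2 - I is a simple zero of Q and P is analytic there; z = 2 - I is therefore a simple pole and
  Res(f, z₀) = P(z₀)/Q'(z₀).

Q'(z) = 3*z^2 - 8*z - 2*I*z + 5 + 4*I, so Q'(2 - I) = -4 - 4*I.
P(2 - I) = 3 - 3*I.

Res(f, 2 - I) = (3 - 3*I)/(-4 - 4*I) = 3*I/4

Final answer: 3*I/4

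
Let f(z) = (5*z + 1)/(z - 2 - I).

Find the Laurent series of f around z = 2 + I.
Put w = z - (2 + I), i.e. z = w + 2 + I. The denominator is w, so it suffices to rewrite the numerator in powers of w.

P(z) = 5*z + 1
P(w + 2 + I) = 11 + 5*I + 5*w

Dividing each term by w:
  f = (11 + 5*I)/w + 5

Substituting back w = z - 2 - I:
  f(z) = (11 + 5*I)/(z - 2 - I) + 5

The series is finite because the numerator is a polynomial; the negative powers form the principal part, and the coefficient of 1/(z - 2 - I) gives Res(f, 2 + I) = 11 + 5*I.

Final answer: (11 + 5*I)/(z - 2 - I) + 5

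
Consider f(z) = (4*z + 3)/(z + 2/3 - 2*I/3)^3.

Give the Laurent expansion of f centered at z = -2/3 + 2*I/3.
(1/3 + 8*I/3)/(z + 2/3 - 2*I/3)^3 + 4/(z + 2/3 - 2*I/3)^2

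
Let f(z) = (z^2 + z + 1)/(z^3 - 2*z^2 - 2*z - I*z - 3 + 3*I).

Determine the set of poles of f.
The singularities of f are the zeros of the denominator. Factoring,
  z^3 - 2*z^2 - 2*z - I*z - 3 + 3*I = (z - I)*(z - 3)*(z + 1 + I)
so the candidates are z = I, z = 3, z = -1 - I.

Check the numerator P(z) = z^2 + z + 1 at each one:
  P(I) = I ≠ 0, so z = I is a (simple) pole.
  P(3) = 13 ≠ 0, so z = 3 is a (simple) pole.
  P(-1 - I) = I ≠ 0, so z = -1 - I is a (simple) pole.

Poles of f: {-1 - I, I, 3}

Final answer: {-1 - I, I, 3}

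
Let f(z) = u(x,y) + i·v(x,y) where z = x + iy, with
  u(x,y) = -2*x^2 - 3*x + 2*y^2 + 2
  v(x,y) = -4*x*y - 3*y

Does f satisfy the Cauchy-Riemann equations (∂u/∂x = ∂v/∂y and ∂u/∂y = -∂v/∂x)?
∂u/∂x = -4*x - 3
∂v/∂y = -4*x - 3
∂u/∂y = 4*y
∂v/∂x = -4*y
∂u/∂x = ∂v/∂y and ∂u/∂y = -∂v/∂x hold identically; f is analytic.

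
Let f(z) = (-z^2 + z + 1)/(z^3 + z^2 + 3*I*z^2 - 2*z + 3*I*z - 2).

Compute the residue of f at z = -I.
Write f(z) = P(z)/Q(z) with P(z) = -z^2 + z + 1 and Q(z) = z^3 + z^2 + 3*I*z^2 - 2*z + 3*I*z - 2.
The denominator factors as Q(z) = (z + I)*(z + 1)*(z + 2*I), so z = -I is a simple zero of Q and P is analytic there; z = -I is therefore a simple pole and
  Res(f, z₀) = P(z₀)/Q'(z₀).

Q'(z) = 3*z^2 + 2*z + 6*I*z - 2 + 3*I, so Q'(-I) = 1 + I.
P(-I) = 2 - I.

Res(f, -I) = (2 - I)/(1 + I) = 1/2 - 3*I/2

Final answer: 1/2 - 3*I/2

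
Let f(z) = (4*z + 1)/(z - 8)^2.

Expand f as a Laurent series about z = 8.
Put w = z - (8), i.e. z = w + 8. The denominator is w^2, so it suffices to rewrite the numerator in powers of w.

P(z) = 4*z + 1
P(w + 8) = 33 + 4*w

Dividing each term by w^2:
  f = 33/w^2 + 4/w

Substituting back w = z - 8:
  f(z) = 33/(z - 8)^2 + 4/(z - 8)

The series is finite because the numerator is a polynomial; the negative powers form the principal part, and the coefficient of 1/(z - 8) gives Res(f, 8) = 4.

Final answer: 33/(z - 8)^2 + 4/(z - 8)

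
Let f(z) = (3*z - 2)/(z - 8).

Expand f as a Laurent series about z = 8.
Put w = z - (8), i.e. z = w + 8. The denominator is w, so it suffices to rewrite the numerator in powers of w.

P(z) = 3*z - 2
P(w + 8) = 22 + 3*w

Dividing each term by w:
  f = 22/w + 3

Substituting back w = z - 8:
  f(z) = 22/(z - 8) + 3

The series is finite because the numerator is a polynomial; the negative powers form the principal part, and the coefficient of 1/(z - 8) gives Res(f, 8) = 22.

Final answer: 22/(z - 8) + 3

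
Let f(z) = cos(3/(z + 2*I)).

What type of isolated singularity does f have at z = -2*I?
Let u = z + 2*I. Then
  cos(3/u) = Σ_{k≥0} (-1)^k (3)^(2k)/((2k)!·u^(2k)) = 1 - 9/(2*u^2) + 27/(8*u^4) + ...
which has infinitely many negative powers of u, so cos(3/(z + 2*I)) has an essential singularity at z = -2*I.
So the singularity is essential.

Final answer: essential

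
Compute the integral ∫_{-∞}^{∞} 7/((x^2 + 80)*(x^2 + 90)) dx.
Let f(z) = 7/((z^2 + 80)*(z^2 + 90)). The denominator has no real zeros and deg Q - deg P = 4 ≥ 2, so the integral of f over the upper semicircle |z| = R tends to 0 as R → ∞. Closing the contour in the upper half-plane,
  ∫_{-∞}^{∞} f(x) dx = 2πi · Σ Res(f, z_k)  over the poles with Im z_k > 0.

Zeros of the denominator: z^2 + 80 = 0 gives z = ±4*sqrt(5)*I; z^2 + 90 = 0 gives z = ±3*sqrt(10)*I.
Upper half-plane: z = 3*sqrt(10)*I, z = 4*sqrt(5)*I (simple).

Each pole is a simple zero of Q(z) = z^4 + 170*z^2 + 7200, so Res(f, z₀) = P(z₀)/Q'(z₀) with P(z) = 7, Q'(z) = 4*z^3 + 340*z:
  Res(f, 3*sqrt(10)*I) = (7)/(-60*sqrt(10)*I) = 7*sqrt(10)*I/600
  Res(f, 4*sqrt(5)*I) = (7)/(80*sqrt(5)*I) = -7*sqrt(5)*I/400

Sum of residues: 7*I*(-3*sqrt(5) + 2*sqrt(10))/1200
∫_{-∞}^{∞} f(x) dx = 2πi · (7*I*(-3*sqrt(5) + 2*sqrt(10))/1200) = 7*pi*(-2*sqrt(10) + 3*sqrt(5))/600

Final answer: 7*pi*(-2*sqrt(10) + 3*sqrt(5))/600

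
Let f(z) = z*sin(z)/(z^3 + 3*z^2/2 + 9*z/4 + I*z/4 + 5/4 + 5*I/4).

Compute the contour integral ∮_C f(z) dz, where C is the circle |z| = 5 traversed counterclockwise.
pi*(44/65 + 12*I/65)*sinh(1) + pi*(-124/221 - 48*I/221)*sin(1/2 - 3*I/2) + pi*(32/85 + 76*I/85)*sin(1 + I/2)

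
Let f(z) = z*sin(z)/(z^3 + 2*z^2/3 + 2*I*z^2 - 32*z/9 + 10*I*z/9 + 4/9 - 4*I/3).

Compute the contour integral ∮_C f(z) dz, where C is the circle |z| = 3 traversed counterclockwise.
By the residue theorem, ∮_C f(z) dz = 2πi · (sum of the residues of f at the poles inside |z| = 3).

The denominator factors as (z - 1/3 + I/3)*(z - 1 + I)*(z + 2 + 2*I/3), so the singularities of f are simple poles at z = 1/3 - I/3, z = 1 - I, z = -2 - 2*I/3.
  |1/3 - I/3|² = 2/9 < 9 = 3², so this pole is inside the contour.
  |1 - I|² = 2 < 9 = 3², so this pole is inside the contour.
  |-2 - 2*I/3|² = 40/9 < 9 = 3², so this pole is inside the contour.

With P(z) = z*sin(z) and Q(z) = z^3 + 2*z^2/3 + 2*I*z^2 - 32*z/9 + 10*I*z/9 + 4/9 - 4*I/3, each pole is simple, so Res(f, z₀) = P(z₀)/Q'(z₀) with Q'(z) = 3*z^2 + 4*z/3 + 4*I*z - 32/9 + 10*I/9.
  Res(f, 1/3 - I/3) = P(1/3 - I/3)/Q'(1/3 - I/3) = ((1/3 - I/3)*sin(1/3 - I/3))/(-16/9 + 4*I/3) = (-21/100 + 3*I/100)*sin(1/3 - I/3)
  Res(f, 1 - I) = P(1 - I)/Q'(1 - I) = ((1 - I)*sin(1 - I))/(16/9 - 20*I/9) = (81/164 + 9*I/164)*sin(1 - I)
  Res(f, -2 - 2*I/3) = P(-2 - 2*I/3)/Q'(-2 - 2*I/3) = ((2 + 2*I/3)*sin(2 + 2*I/3))/(64/9 + 2*I/9) = (291/1025 + 87*I/1025)*sin(2 + 2*I/3)

Sum of residues inside C: (81/164 + 9*I/164)*sin(1 - I) + (291/1025 + 87*I/1025)*sin(2 + 2*I/3) + (-21/100 + 3*I/100)*sin(1/3 - I/3)
∮_C f(z) dz = 2πi · ((81/164 + 9*I/164)*sin(1 - I) + (291/1025 + 87*I/1025)*sin(2 + 2*I/3) + (-21/100 + 3*I/100)*sin(1/3 - I/3)) = pi*(-3/50 - 21*I/50)*sin(1/3 - I/3) + pi*(-174/1025 + 582*I/1025)*sin(2 + 2*I/3) + pi*(-9/82 + 81*I/82)*sin(1 - I)

Final answer: pi*(-3/50 - 21*I/50)*sin(1/3 - I/3) + pi*(-174/1025 + 582*I/1025)*sin(2 + 2*I/3) + pi*(-9/82 + 81*I/82)*sin(1 - I)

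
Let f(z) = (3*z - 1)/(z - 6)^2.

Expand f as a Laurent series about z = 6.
Put w = z - (6), i.e. z = w + 6. The denominator is w^2, so it suffices to rewrite the numerator in powers of w.

P(z) = 3*z - 1
P(w + 6) = 17 + 3*w

Dividing each term by w^2:
  f = 17/w^2 + 3/w

Substituting back w = z - 6:
  f(z) = 17/(z - 6)^2 + 3/(z - 6)

The series is finite because the numerator is a polynomial; the negative powers form the principal part, and the coefficient of 1/(z - 6) gives Res(f, 6) = 3.

Final answer: 17/(z - 6)^2 + 3/(z - 6)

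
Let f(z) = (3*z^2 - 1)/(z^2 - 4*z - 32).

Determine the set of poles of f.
{-4, 8}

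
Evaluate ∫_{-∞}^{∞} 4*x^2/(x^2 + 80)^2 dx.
sqrt(5)*pi/10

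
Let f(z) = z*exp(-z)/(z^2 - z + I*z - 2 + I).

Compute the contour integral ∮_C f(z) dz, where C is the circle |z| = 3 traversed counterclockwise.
By the residue theorem, ∮_C f(z) dz = 2πi · (sum of the residues of f at the poles inside |z| = 3).

The denominator factors as (z + 1)*(z - 2 + I), so the singularities of f are simple poles at z = -1, z = 2 - I.
  |-1|² = 1 < 9 = 3², so this pole is inside the contour.
  |2 - I|² = 5 < 9 = 3², so this pole is inside the contour.

With P(z) = z*exp(-z) and Q(z) = z^2 - z + I*z - 2 + I, each pole is simple, so Res(f, z₀) = P(z₀)/Q'(z₀) with Q'(z) = 2*z - 1 + I.
  Res(f, -1) = P(-1)/Q'(-1) = (-exp(1))/(-3 + I) = exp(1)*(3/10 + I/10)
  Res(f, 2 - I) = P(2 - I)/Q'(2 - I) = ((2 - I)*exp(-2 + I))/(3 - I) = (7/10 - I/10)*exp(-2 + I)

Sum of residues inside C: (7/10 - I/10)*exp(-2 + I) + exp(1)*(3/10 + I/10)
∮_C f(z) dz = 2πi · ((7/10 - I/10)*exp(-2 + I) + exp(1)*(3/10 + I/10)) = pi*(1/5 + 7*I/5)*exp(-2 + I) + exp(1)*pi*(-1/5 + 3*I/5)

Final answer: pi*(1/5 + 7*I/5)*exp(-2 + I) + exp(1)*pi*(-1/5 + 3*I/5)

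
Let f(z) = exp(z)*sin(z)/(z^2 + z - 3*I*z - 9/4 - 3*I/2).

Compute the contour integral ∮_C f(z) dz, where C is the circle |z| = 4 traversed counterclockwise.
By the residue theorem, ∮_C f(z) dz = 2πi · (sum of the residues of f at the poles inside |z| = 4).

The denominator factors as (z - 3*I/2)*(z + 1 - 3*I/2), so the singularities of f are simple poles at z = 3*I/2, z = -1 + 3*I/2.
  |3*I/2|² = 9/4 < 16 = 4², so this pole is inside the contour.
  |-1 + 3*I/2|² = 13/4 < 16 = 4², so this pole is inside the contour.

With P(z) = exp(z)*sin(z) and Q(z) = z^2 + z - 3*I*z - 9/4 - 3*I/2, each pole is simple, so Res(f, z₀) = P(z₀)/Q'(z₀) with Q'(z) = 2*z + 1 - 3*I.
  Res(f, 3*I/2) = P(3*I/2)/Q'(3*I/2) = (I*exp(3*I/2)*sinh(3/2))/(1) = I*exp(3*I/2)*sinh(3/2)
  Res(f, -1 + 3*I/2) = P(-1 + 3*I/2)/Q'(-1 + 3*I/2) = (-exp(-1 + 3*I/2)*sin(1 - 3*I/2))/(-1) = exp(-1 + 3*I/2)*sin(1 - 3*I/2)

Sum of residues inside C: I*exp(3*I/2)*sinh(3/2) + exp(-1 + 3*I/2)*sin(1 - 3*I/2)
∮_C f(z) dz = 2πi · (I*exp(3*I/2)*sinh(3/2) + exp(-1 + 3*I/2)*sin(1 - 3*I/2)) = -2*pi*exp(3*I/2)*sinh(3/2) + 2*I*pi*exp(-1 + 3*I/2)*sin(1 - 3*I/2)

Final answer: -2*pi*exp(3*I/2)*sinh(3/2) + 2*I*pi*exp(-1 + 3*I/2)*sin(1 - 3*I/2)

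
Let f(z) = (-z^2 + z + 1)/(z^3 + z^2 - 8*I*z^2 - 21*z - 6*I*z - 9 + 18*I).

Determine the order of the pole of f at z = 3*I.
2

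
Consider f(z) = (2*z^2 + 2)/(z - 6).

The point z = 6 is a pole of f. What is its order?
Factor the denominator:
  z - 6 = (z - 6)

The numerator P(z) = 2*z^2 + 2 has P(6) = 74 ≠ 0, so no factor of (z - 6) cancels.
Near z = 6 we can therefore write f(z) = g(z)/(z - 6) with g analytic at 6 and g(6) ≠ 0 (g is just the numerator).

Hence z = 6 is a pole of order 1.

Final answer: 1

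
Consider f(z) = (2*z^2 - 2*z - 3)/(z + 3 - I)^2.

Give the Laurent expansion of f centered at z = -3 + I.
(19 - 14*I)/(z + 3 - I)^2 + (-14 + 4*I)/(z + 3 - I) + 2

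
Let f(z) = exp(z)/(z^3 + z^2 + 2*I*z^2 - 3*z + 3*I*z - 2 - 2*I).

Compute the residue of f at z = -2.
Write f(z) = P(z)/Q(z) with P(z) = exp(z) and Q(z) = z^3 + z^2 + 2*I*z^2 - 3*z + 3*I*z - 2 - 2*I.
The denominator factors as Q(z) = (z - 1 + I)*(z + I)*(z + 2), so z = -2 is a simple zero of Q and P is analytic there; z = -2 is therefore a simple pole and
  Res(f, z₀) = P(z₀)/Q'(z₀).

Q'(z) = 3*z^2 + 2*z + 4*I*z - 3 + 3*I, so Q'(-2) = 5 - 5*I.
P(-2) = exp(-2).

Res(f, -2) = (exp(-2))/(5 - 5*I) = (1/10 + I/10)*exp(-2)

Final answer: (1/10 + I/10)*exp(-2)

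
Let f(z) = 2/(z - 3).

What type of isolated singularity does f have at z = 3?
pole of order 1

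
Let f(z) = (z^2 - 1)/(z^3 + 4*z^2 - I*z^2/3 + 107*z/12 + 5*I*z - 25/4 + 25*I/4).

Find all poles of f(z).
The singularities of f are the zeros of the denominator. Factoring,
  z^3 + 4*z^2 - I*z^2/3 + 107*z/12 + 5*I*z - 25/4 + 25*I/4 = (z - 1/2 + 2*I/3)*(z + 3/2 + 2*I)*(z + 3 - 3*I)
so the candidates are z = 1/2 - 2*I/3, z = -3/2 - 2*I, z = -3 + 3*I.

Check the numerator P(z) = z^2 - 1 at each one:
  P(1/2 - 2*I/3) = -43/36 - 2*I/3 ≠ 0, so z = 1/2 - 2*I/3 is a (simple) pole.
  P(-3/2 - 2*I) = -11/4 + 6*I ≠ 0, so z = -3/2 - 2*I is a (simple) pole.
  P(-3 + 3*I) = -1 - 18*I ≠ 0, so z = -3 + 3*I is a (simple) pole.

Poles of f: {-3 + 3*I, -3/2 - 2*I, 1/2 - 2*I/3}

Final answer: {-3 + 3*I, -3/2 - 2*I, 1/2 - 2*I/3}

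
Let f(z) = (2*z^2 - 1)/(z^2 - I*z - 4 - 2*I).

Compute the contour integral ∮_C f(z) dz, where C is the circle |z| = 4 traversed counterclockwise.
By the residue theorem, ∮_C f(z) dz = 2πi · (sum of the residues of f at the poles inside |z| = 4).

The denominator factors as (z - 2 - I)*(z + 2), so the singularities of f are simple poles at z = 2 + I, z = -2.
  |2 + I|² = 5 < 16 = 4², so this pole is inside the contour.
  |-2|² = 4 < 16 = 4², so this pole is inside the contour.

With P(z) = 2*z^2 - 1 and Q(z) = z^2 - I*z - 4 - 2*I, each pole is simple, so Res(f, z₀) = P(z₀)/Q'(z₀) with Q'(z) = 2*z - I.
  Res(f, 2 + I) = P(2 + I)/Q'(2 + I) = (5 + 8*I)/(4 + I) = 28/17 + 27*I/17
  Res(f, -2) = P(-2)/Q'(-2) = (7)/(-4 - I) = -28/17 + 7*I/17

Sum of residues inside C: 2*I
∮_C f(z) dz = 2πi · (2*I) = -4*pi

Final answer: -4*pi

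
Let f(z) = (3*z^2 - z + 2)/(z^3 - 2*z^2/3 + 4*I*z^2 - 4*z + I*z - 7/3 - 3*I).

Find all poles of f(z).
The singularities of f are the zeros of the denominator. Factoring,
  z^3 - 2*z^2/3 + 4*I*z^2 - 4*z + I*z - 7/3 - 3*I = (z - 2/3 + I)*(z - 1 + 3*I)*(z + 1)
so the candidates are z = 2/3 - I, z = 1 - 3*I, z = -1.

Check the numerator P(z) = 3*z^2 - z + 2 at each one:
  P(2/3 - I) = -1/3 - 3*I ≠ 0, so z = 2/3 - I is a (simple) pole.
  P(1 - 3*I) = -23 - 15*I ≠ 0, so z = 1 - 3*I is a (simple) pole.
  P(-1) = 6 ≠ 0, so z = -1 is a (simple) pole.

Poles of f: {-1, 2/3 - I, 1 - 3*I}

Final answer: {-1, 2/3 - I, 1 - 3*I}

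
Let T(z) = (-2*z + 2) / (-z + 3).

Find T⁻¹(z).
Set w = T(z) = (-2*z + 2) / (-z + 3) and solve for z:
  w*(-z + 3) = -2*z + 2
  3*w + z*(2 - w) - 2 = 0
  z*(2 - w) = 2 - 3*w
  z = (3*w - 2)/(w - 2)
Renaming the variable, T⁻¹(z) = (3*z - 2)/(z - 2).
(Check: ad - bc = -4 ≠ 0, so T is invertible.)

Final answer: (3*z - 2)/(z - 2)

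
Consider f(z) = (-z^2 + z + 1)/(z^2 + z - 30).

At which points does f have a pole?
The singularities of f are the zeros of the denominator. Factoring,
  z^2 + z - 30 = (z - 5)*(z + 6)
so the candidates are z = 5, z = -6.

Check the numerator P(z) = -z^2 + z + 1 at each one:
  P(5) = -19 ≠ 0, so z = 5 is a (simple) pole.
  P(-6) = -41 ≠ 0, so z = -6 is a (simple) pole.

Poles of f: {-6, 5}

Final answer: {-6, 5}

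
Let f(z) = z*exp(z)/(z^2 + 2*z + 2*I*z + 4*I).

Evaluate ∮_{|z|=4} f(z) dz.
By the residue theorem, ∮_C f(z) dz = 2πi · (sum of the residues of f at the poles inside |z| = 4).

The denominator factors as (z + 2*I)*(z + 2), so the singularities of f are simple poles at z = -2*I, z = -2.
  |-2*I|² = 4 < 16 = 4², so this pole is inside the contour.
  |-2|² = 4 < 16 = 4², so this pole is inside the contour.

With P(z) = z*exp(z) and Q(z) = z^2 + 2*z + 2*I*z + 4*I, each pole is simple, so Res(f, z₀) = P(z₀)/Q'(z₀) with Q'(z) = 2*z + 2 + 2*I.
  Res(f, -2*I) = P(-2*I)/Q'(-2*I) = (-2*I*exp(-2*I))/(2 - 2*I) = (1/2 - I/2)*exp(-2*I)
  Res(f, -2) = P(-2)/Q'(-2) = (-2*exp(-2))/(-2 + 2*I) = (1/2 + I/2)*exp(-2)

Sum of residues inside C: (1/2 - I/2)*exp(-2*I) + (1/2 + I/2)*exp(-2)
∮_C f(z) dz = 2πi · ((1/2 - I/2)*exp(-2*I) + (1/2 + I/2)*exp(-2)) = pi*(1 + I)*exp(-2*I) + pi*(-1 + I)*exp(-2)

Final answer: pi*(1 + I)*exp(-2*I) + pi*(-1 + I)*exp(-2)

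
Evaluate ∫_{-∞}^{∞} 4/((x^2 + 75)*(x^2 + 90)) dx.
Let f(z) = 4/((z^2 + 75)*(z^2 + 90)). The denominator has no real zeros and deg Q - deg P = 4 ≥ 2, so the integral of f over the upper semicircle |z| = R tends to 0 as R → ∞. Closing the contour in the upper half-plane,
  ∫_{-∞}^{∞} f(x) dx = 2πi · Σ Res(f, z_k)  over the poles with Im z_k > 0.

Zeros of the denominator: z^2 + 90 = 0 gives z = ±3*sqrt(10)*I; z^2 + 75 = 0 gives z = ±5*sqrt(3)*I.
Upper half-plane: z = 3*sqrt(10)*I, z = 5*sqrt(3)*I (simple).

Each pole is a simple zero of Q(z) = z^4 + 165*z^2 + 6750, so Res(f, z₀) = P(z₀)/Q'(z₀) with P(z) = 4, Q'(z) = 4*z^3 + 330*z:
  Res(f, 3*sqrt(10)*I) = (4)/(-90*sqrt(10)*I) = sqrt(10)*I/225
  Res(f, 5*sqrt(3)*I) = (4)/(150*sqrt(3)*I) = -2*sqrt(3)*I/225

Sum of residues: I*(-2*sqrt(3) + sqrt(10))/225
∫_{-∞}^{∞} f(x) dx = 2πi · (I*(-2*sqrt(3) + sqrt(10))/225) = 2*pi*(-sqrt(10) + 2*sqrt(3))/225

Final answer: 2*pi*(-sqrt(10) + 2*sqrt(3))/225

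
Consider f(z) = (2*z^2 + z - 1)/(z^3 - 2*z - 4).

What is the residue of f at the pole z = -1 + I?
Write f(z) = P(z)/Q(z) with P(z) = 2*z^2 + z - 1 and Q(z) = z^3 - 2*z - 4.
The denominator factors as Q(z) = (z + 1 + I)*(z - 2)*(z + 1 - I), so z = -1 + I is a simple zero of Q and P is analytic there; z = -1 + I is therefore a simple pole and
  Res(f, z₀) = P(z₀)/Q'(z₀).

Q'(z) = 3*z^2 - 2, so Q'(-1 + I) = -2 - 6*I.
P(-1 + I) = -2 - 3*I.

Res(f, -1 + I) = (-2 - 3*I)/(-2 - 6*I) = 11/20 - 3*I/20

Final answer: 11/20 - 3*I/20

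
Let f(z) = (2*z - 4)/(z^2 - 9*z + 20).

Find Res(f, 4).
Write f(z) = P(z)/Q(z) with P(z) = 2*z - 4 and Q(z) = z^2 - 9*z + 20.
The denominator factors as Q(z) = (z - 5)*(z - 4), so z = 4 is a simple zero of Q and P is analytic there; z = 4 is therefore a simple pole and
  Res(f, z₀) = P(z₀)/Q'(z₀).

Q'(z) = 2*z - 9, so Q'(4) = -1.
P(4) = 4.

Res(f, 4) = (4)/(-1) = -4

Final answer: -4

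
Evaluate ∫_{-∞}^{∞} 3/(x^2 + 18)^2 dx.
Let f(z) = 3/(z^2 + 18)^2. The denominator has no real zeros and deg Q - deg P = 4 ≥ 2, so the integral of f over the upper semicircle |z| = R tends to 0 as R → ∞. Closing the contour in the upper half-plane,
  ∫_{-∞}^{∞} f(x) dx = 2πi · Σ Res(f, z_k)  over the poles with Im z_k > 0.

Zeros of the denominator: z^2 + 18 = 0 gives z = ±3*sqrt(2)*I.
Upper half-plane: z = 3*sqrt(2)*I (a pole of order 2).

Write f(z) = g(z)/(z - 3*sqrt(2)*I)^2 with g(z) = 3/(z + 3*sqrt(2)*I)^2. For a double pole, Res(f, z₀) = g'(z₀):
  g'(z) = -6/(z + 3*sqrt(2)*I)^3
  Res(f, 3*sqrt(2)*I) = g'(3*sqrt(2)*I) = -sqrt(2)*I/144

∫_{-∞}^{∞} f(x) dx = 2πi · (-sqrt(2)*I/144) = sqrt(2)*pi/72

Final answer: sqrt(2)*pi/72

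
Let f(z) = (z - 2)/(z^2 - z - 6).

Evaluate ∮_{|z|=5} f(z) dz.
By the residue theorem, ∮_C f(z) dz = 2πi · (sum of the residues of f at the poles inside |z| = 5).

The denominator factors as (z - 3)*(z + 2), so the singularities of f are simple poles at z = 3, z = -2.
  |3|² = 9 < 25 = 5², so this pole is inside the contour.
  |-2|² = 4 < 25 = 5², so this pole is inside the contour.

With P(z) = z - 2 and Q(z) = z^2 - z - 6, each pole is simple, so Res(f, z₀) = P(z₀)/Q'(z₀) with Q'(z) = 2*z - 1.
  Res(f, 3) = P(3)/Q'(3) = (1)/(5) = 1/5
  Res(f, -2) = P(-2)/Q'(-2) = (-4)/(-5) = 4/5

Sum of residues inside C: 1
∮_C f(z) dz = 2πi · (1) = 2*I*pi

Final answer: 2*I*pi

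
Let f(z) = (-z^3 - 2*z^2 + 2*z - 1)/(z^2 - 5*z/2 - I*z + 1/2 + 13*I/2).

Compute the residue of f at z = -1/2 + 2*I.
Write f(z) = P(z)/Q(z) with P(z) = -z^3 - 2*z^2 + 2*z - 1 and Q(z) = z^2 - 5*z/2 - I*z + 1/2 + 13*I/2.
The denominator factors as Q(z) = (z - 3 + I)*(z + 1/2 - 2*I), so z = -1/2 + 2*I is a simple zero of Q and P is analytic there; z = -1/2 + 2*I is therefore a simple pole and
  Res(f, z₀) = P(z₀)/Q'(z₀).

Q'(z) = 2*z - 5/2 - I, so Q'(-1/2 + 2*I) = -7/2 + 3*I.
P(-1/2 + 2*I) = -3/8 + 29*I/2.

Res(f, -1/2 + 2*I) = (-3/8 + 29*I/2)/(-7/2 + 3*I) = 717/340 - 397*I/170

Final answer: 717/340 - 397*I/170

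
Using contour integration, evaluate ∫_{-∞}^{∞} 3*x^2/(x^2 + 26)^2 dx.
3*sqrt(26)*pi/52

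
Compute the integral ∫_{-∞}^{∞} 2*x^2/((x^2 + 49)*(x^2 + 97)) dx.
pi*(-7 + sqrt(97))/24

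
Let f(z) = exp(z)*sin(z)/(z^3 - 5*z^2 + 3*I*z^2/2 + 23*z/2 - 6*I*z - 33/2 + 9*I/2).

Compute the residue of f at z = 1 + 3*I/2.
Write f(z) = P(z)/Q(z) with P(z) = exp(z)*sin(z) and Q(z) = z^3 - 5*z^2 + 3*I*z^2/2 + 23*z/2 - 6*I*z - 33/2 + 9*I/2.
The denominator factors as Q(z) = (z - 3)*(z - 1 - 3*I/2)*(z - 1 + 3*I), so z = 1 + 3*I/2 is a simple zero of Q and P is analytic there; z = 1 + 3*I/2 is therefore a simple pole and
  Res(f, z₀) = P(z₀)/Q'(z₀).

Q'(z) = 3*z^2 - 10*z + 3*I*z + 23/2 - 6*I, so Q'(1 + 3*I/2) = -27/4 - 9*I.
P(1 + 3*I/2) = exp(1 + 3*I/2)*sin(1 + 3*I/2).

Res(f, 1 + 3*I/2) = (exp(1 + 3*I/2)*sin(1 + 3*I/2))/(-27/4 - 9*I) = (-4/75 + 16*I/225)*exp(1 + 3*I/2)*sin(1 + 3*I/2)

Final answer: (-4/75 + 16*I/225)*exp(1 + 3*I/2)*sin(1 + 3*I/2)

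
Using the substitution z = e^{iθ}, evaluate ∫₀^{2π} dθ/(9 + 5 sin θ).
Call the integral J. The integrand is 2π-periodic and we integrate over a full period, so shifting θ does not change the value (θ → θ + π/2 turns sin θ into cos θ). Hence
  J = ∫₀^{2π} dθ/(9 + 5 cos θ).
Put z = e^{iθ}: then cos θ = (z + 1/z)/2, dθ = dz/(iz), and z runs once counterclockwise around |z| = 1:
  J = ∮_{|z|=1} 1/(9 + 5*(z + 1/z)/2) · dz/(iz) = (2/i) ∮_{|z|=1} dz/(5*z^2 + 18*z + 5).
The roots of 5*z^2 + 18*z + 5 are z = (-9 ± sqrt(9^2 - 5^2))/5, with sqrt(56) = 2*sqrt(14); their product is 1, so only z₊ = -9/5 + 2*sqrt(14)/5 lies inside the unit circle (z₋ = -9/5 - 2*sqrt(14)/5 lies outside).
z₊ is a simple zero of q(z) = 5*z^2 + 18*z + 5, so Res(1/q, z₊) = 1/q'(z₊) with q'(z) = 10*z + 18; and q'(z₊) = 5*(z₊ - z₋) = 4*sqrt(14).
Therefore J = (2/i) · 2πi · 1/(4*sqrt(14)) = 2*pi/(2*sqrt(14)) = sqrt(14)*pi/14

Final answer: sqrt(14)*pi/14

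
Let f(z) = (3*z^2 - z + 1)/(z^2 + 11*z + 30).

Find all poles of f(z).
The singularities of f are the zeros of the denominator. Factoring,
  z^2 + 11*z + 30 = (z + 6)*(z + 5)
so the candidates are z = -6, z = -5.

Check the numerator P(z) = 3*z^2 - z + 1 at each one:
  P(-6) = 115 ≠ 0, so z = -6 is a (simple) pole.
  P(-5) = 81 ≠ 0, so z = -5 is a (simple) pole.

Poles of f: {-6, -5}

Final answer: {-6, -5}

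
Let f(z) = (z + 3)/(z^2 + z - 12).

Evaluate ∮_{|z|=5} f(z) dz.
By the residue theorem, ∮_C f(z) dz = 2πi · (sum of the residues of f at the poles inside |z| = 5).

The denominator factors as (z - 3)*(z + 4), so the singularities of f are simple poles at z = 3, z = -4.
  |3|² = 9 < 25 = 5², so this pole is inside the contour.
  |-4|² = 16 < 25 = 5², so this pole is inside the contour.

With P(z) = z + 3 and Q(z) = z^2 + z - 12, each pole is simple, so Res(f, z₀) = P(z₀)/Q'(z₀) with Q'(z) = 2*z + 1.
  Res(f, 3) = P(3)/Q'(3) = (6)/(7) = 6/7
  Res(f, -4) = P(-4)/Q'(-4) = (-1)/(-7) = 1/7

Sum of residues inside C: 1
∮_C f(z) dz = 2πi · (1) = 2*I*pi

Final answer: 2*I*pi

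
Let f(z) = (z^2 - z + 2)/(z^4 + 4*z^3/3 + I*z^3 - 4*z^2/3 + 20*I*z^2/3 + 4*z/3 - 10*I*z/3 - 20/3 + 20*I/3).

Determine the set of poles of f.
The singularities of f are the zeros of the denominator. Factoring,
  z^4 + 4*z^3/3 + I*z^3 - 4*z^2/3 + 20*I*z^2/3 + 4*z/3 - 10*I*z/3 - 20/3 + 20*I/3 = (z + 3 - I)*(z - 2/3 + 2*I)*(z - I)*(z - 1 + I)
so the candidates are z = -3 + I, z = 2/3 - 2*I, z = I, z = 1 - I.

Check the numerator P(z) = z^2 - z + 2 at each one:
  P(-3 + I) = 13 - 7*I ≠ 0, so z = -3 + I is a (simple) pole.
  P(2/3 - 2*I) = -20/9 - 2*I/3 ≠ 0, so z = 2/3 - 2*I is a (simple) pole.
  P(I) = 1 - I ≠ 0, so z = I is a (simple) pole.
  P(1 - I) = 1 - I ≠ 0, so z = 1 - I is a (simple) pole.

Poles of f: {-3 + I, I, 2/3 - 2*I, 1 - I}

Final answer: {-3 + I, I, 2/3 - 2*I, 1 - I}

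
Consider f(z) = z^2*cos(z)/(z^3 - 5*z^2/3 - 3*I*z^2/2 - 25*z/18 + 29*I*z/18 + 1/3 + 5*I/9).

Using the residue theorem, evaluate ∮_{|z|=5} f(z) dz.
By the residue theorem, ∮_C f(z) dz = 2πi · (sum of the residues of f at the poles inside |z| = 5).

The denominator factors as (z - 2 - I/2)*(z - 2*I/3)*(z + 1/3 - I/3), so the singularities of f are simple poles at z = 2 + I/2, z = 2*I/3, z = -1/3 + I/3.
  |2 + I/2|² = 17/4 < 25 = 5², so this pole is inside the contour.
  |2*I/3|² = 4/9 < 25 = 5², so this pole is inside the contour.
  |-1/3 + I/3|² = 2/9 < 25 = 5², so this pole is inside the contour.

With P(z) = z^2*cos(z) and Q(z) = z^3 - 5*z^2/3 - 3*I*z^2/2 - 25*z/18 + 29*I*z/18 + 1/3 + 5*I/9, each pole is simple, so Res(f, z₀) = P(z₀)/Q'(z₀) with Q'(z) = 3*z^2 - 10*z/3 - 3*I*z - 25/18 + 29*I/18.
  Res(f, 2 + I/2) = P(2 + I/2)/Q'(2 + I/2) = ((15/4 + 2*I)*cos(2 + I/2))/(169/36 - I/18) = (22671/28565 + 12438*I/28565)*cos(2 + I/2)
  Res(f, 2*I/3) = P(2*I/3)/Q'(2*I/3) = (-4*cosh(2/3)/9)/(-13/18 - 11*I/18) = (52/145 - 44*I/145)*cosh(2/3)
  Res(f, -1/3 + I/3) = P(-1/3 + I/3)/Q'(-1/3 + I/3) = (-2*I*cos(1/3 - I/3)/9)/(13/18 + 5*I/6) = (-30/197 - 26*I/197)*cos(1/3 - I/3)

Sum of residues inside C: (22671/28565 + 12438*I/28565)*cos(2 + I/2) + (52/145 - 44*I/145)*cosh(2/3) + (-30/197 - 26*I/197)*cos(1/3 - I/3)
∮_C f(z) dz = 2πi · ((22671/28565 + 12438*I/28565)*cos(2 + I/2) + (52/145 - 44*I/145)*cosh(2/3) + (-30/197 - 26*I/197)*cos(1/3 - I/3)) = pi*(-24876/28565 + 45342*I/28565)*cos(2 + I/2) + pi*(52/197 - 60*I/197)*cos(1/3 - I/3) + pi*(88/145 + 104*I/145)*cosh(2/3)

Final answer: pi*(-24876/28565 + 45342*I/28565)*cos(2 + I/2) + pi*(52/197 - 60*I/197)*cos(1/3 - I/3) + pi*(88/145 + 104*I/145)*cosh(2/3)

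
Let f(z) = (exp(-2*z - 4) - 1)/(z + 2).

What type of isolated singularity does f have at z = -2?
Let u = z + 2. The exponent is -2*z - 4 = -2u, so
  f = (e^(-2u) - 1)/u = ((-2u) + (-2u)^2/2 + (-2u)^3/6 + ...)/u = -2 + (2)*u + (-4/3)*u^2 + ...
The Laurent expansion about u = 0 has no negative powers; equivalently lim_{z→-2} f(z) = -2 exists and is finite.
So the singularity is removable.

Final answer: removable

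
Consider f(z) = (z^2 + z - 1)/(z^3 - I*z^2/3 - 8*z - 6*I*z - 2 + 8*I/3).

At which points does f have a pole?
{-3 - I, I/3, 3 + I}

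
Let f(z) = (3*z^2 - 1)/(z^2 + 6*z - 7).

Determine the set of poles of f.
{-7, 1}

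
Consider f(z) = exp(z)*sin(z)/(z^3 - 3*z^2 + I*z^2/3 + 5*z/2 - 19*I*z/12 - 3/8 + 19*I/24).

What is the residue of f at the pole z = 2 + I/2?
(102/689 - 198*I/689)*exp(2 + I/2)*sin(2 + I/2)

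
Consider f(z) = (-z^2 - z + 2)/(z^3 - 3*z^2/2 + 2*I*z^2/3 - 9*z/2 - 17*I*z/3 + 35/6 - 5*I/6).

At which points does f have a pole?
The singularities of f are the zeros of the denominator. Factoring,
  z^3 - 3*z^2/2 + 2*I*z^2/3 - 9*z/2 - 17*I*z/3 + 35/6 - 5*I/6 = (z - 3 - I)*(z + 2 + I)*(z - 1/2 + 2*I/3)
so the candidates are z = 3 + I, z = -2 - I, z = 1/2 - 2*I/3.

Check the numerator P(z) = -z^2 - z + 2 at each one:
  P(3 + I) = -9 - 7*I ≠ 0, so z = 3 + I is a (simple) pole.
  P(-2 - I) = 1 - 3*I ≠ 0, so z = -2 - I is a (simple) pole.
  P(1/2 - 2*I/3) = 61/36 + 4*I/3 ≠ 0, so z = 1/2 - 2*I/3 is a (simple) pole.

Poles of f: {-2 - I, 1/2 - 2*I/3, 3 + I}

Final answer: {-2 - I, 1/2 - 2*I/3, 3 + I}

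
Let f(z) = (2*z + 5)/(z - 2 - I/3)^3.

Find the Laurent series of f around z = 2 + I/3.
Put w = z - (2 + I/3), i.e. z = w + 2 + I/3. The denominator is w^3, so it suffices to rewrite the numerator in powers of w.

P(z) = 2*z + 5
P(w + 2 + I/3) = 9 + 2*I/3 + 2*w

Dividing each term by w^3:
  f = (9 + 2*I/3)/w^3 + 2/w^2

Substituting back w = z - 2 - I/3:
  f(z) = (9 + 2*I/3)/(z - 2 - I/3)^3 + 2/(z - 2 - I/3)^2

The series is finite because the numerator is a polynomial; the negative powers form the principal part.

Final answer: (9 + 2*I/3)/(z - 2 - I/3)^3 + 2/(z - 2 - I/3)^2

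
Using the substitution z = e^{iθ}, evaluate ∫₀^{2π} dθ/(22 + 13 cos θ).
Let J = ∫₀^{2π} dθ/(22 + 13 cos θ).
Put z = e^{iθ}: then cos θ = (z + 1/z)/2, dθ = dz/(iz), and z runs once counterclockwise around |z| = 1:
  J = ∮_{|z|=1} 1/(22 + 13*(z + 1/z)/2) · dz/(iz) = (2/i) ∮_{|z|=1} dz/(13*z^2 + 44*z + 13).
The roots of 13*z^2 + 44*z + 13 are z = (-22 ± sqrt(22^2 - 13^2))/13, with sqrt(315) = 3*sqrt(35); their product is 1, so only z₊ = -22/13 + 3*sqrt(35)/13 lies inside the unit circle (z₋ = -22/13 - 3*sqrt(35)/13 lies outside).
z₊ is a simple zero of q(z) = 13*z^2 + 44*z + 13, so Res(1/q, z₊) = 1/q'(z₊) with q'(z) = 26*z + 44; and q'(z₊) = 13*(z₊ - z₋) = 6*sqrt(35).
Therefore J = (2/i) · 2πi · 1/(6*sqrt(35)) = 2*pi/(3*sqrt(35)) = 2*sqrt(35)*pi/105

Final answer: 2*sqrt(35)*pi/105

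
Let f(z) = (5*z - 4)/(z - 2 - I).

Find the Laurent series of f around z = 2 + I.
Put w = z - (2 + I), i.e. z = w + 2 + I. The denominator is w, so it suffices to rewrite the numerator in powers of w.

P(z) = 5*z - 4
P(w + 2 + I) = 6 + 5*I + 5*w

Dividing each term by w:
  f = (6 + 5*I)/w + 5

Substituting back w = z - 2 - I:
  f(z) = (6 + 5*I)/(z - 2 - I) + 5

The series is finite because the numerator is a polynomial; the negative powers form the principal part, and the coefficient of 1/(z - 2 - I) gives Res(f, 2 + I) = 6 + 5*I.

Final answer: (6 + 5*I)/(z - 2 - I) + 5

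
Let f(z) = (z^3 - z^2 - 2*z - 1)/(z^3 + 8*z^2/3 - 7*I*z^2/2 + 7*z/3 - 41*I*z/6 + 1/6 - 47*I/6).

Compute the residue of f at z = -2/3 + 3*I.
Write f(z) = P(z)/Q(z) with P(z) = z^3 - z^2 - 2*z - 1 and Q(z) = z^3 + 8*z^2/3 - 7*I*z^2/2 + 7*z/3 - 41*I*z/6 + 1/6 - 47*I/6.
The denominator factors as Q(z) = (z + 1 + I)*(z + 1 - 3*I/2)*(z + 2/3 - 3*I), so z = -2/3 + 3*I is a simple zero of Q and P is analytic there; z = -2/3 + 3*I is therefore a simple pole and
  Res(f, z₀) = P(z₀)/Q'(z₀).

Q'(z) = 3*z^2 + 16*z/3 - 7*I*z + 7/3 - 41*I/6, so Q'(-2/3 + 3*I) = -53/9 + 11*I/6.
P(-2/3 + 3*I) = 718/27 - 25*I.

Res(f, -2/3 + 3*I) = (718/27 - 25*I)/(-53/9 + 11*I/6) = -196766/36975 + 31904*I/12325

Final answer: -196766/36975 + 31904*I/12325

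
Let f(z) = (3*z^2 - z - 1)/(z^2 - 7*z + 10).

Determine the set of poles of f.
The singularities of f are the zeros of the denominator. Factoring,
  z^2 - 7*z + 10 = (z - 2)*(z - 5)
so the candidates are z = 2, z = 5.

Check the numerator P(z) = 3*z^2 - z - 1 at each one:
  P(2) = 9 ≠ 0, so z = 2 is a (simple) pole.
  P(5) = 69 ≠ 0, so z = 5 is a (simple) pole.

Poles of f: {2, 5}

Final answer: {2, 5}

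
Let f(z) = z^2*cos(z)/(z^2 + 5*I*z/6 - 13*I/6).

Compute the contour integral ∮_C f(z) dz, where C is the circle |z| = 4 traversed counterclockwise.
By the residue theorem, ∮_C f(z) dz = 2πi · (sum of the residues of f at the poles inside |z| = 4).

The denominator factors as (z + 1 + 3*I/2)*(z - 1 - 2*I/3), so the singularities of f are simple poles at z = -1 - 3*I/2, z = 1 + 2*I/3.
  |-1 - 3*I/2|² = 13/4 < 16 = 4², so this pole is inside the contour.
  |1 + 2*I/3|² = 13/9 < 16 = 4², so this pole is inside the contour.

With P(z) = z^2*cos(z) and Q(z) = z^2 + 5*I*z/6 - 13*I/6, each pole is simple, so Res(f, z₀) = P(z₀)/Q'(z₀) with Q'(z) = 2*z + 5*I/6.
  Res(f, -1 - 3*I/2) = P(-1 - 3*I/2)/Q'(-1 - 3*I/2) = ((-5/4 + 3*I)*cos(1 + 3*I/2))/(-2 - 13*I/6) = (-144/313 - 627*I/626)*cos(1 + 3*I/2)
  Res(f, 1 + 2*I/3) = P(1 + 2*I/3)/Q'(1 + 2*I/3) = ((5/9 + 4*I/3)*cos(1 + 2*I/3))/(2 + 13*I/6) = (144/313 + 158*I/939)*cos(1 + 2*I/3)

Sum of residues inside C: (-144/313 - 627*I/626)*cos(1 + 3*I/2) + (144/313 + 158*I/939)*cos(1 + 2*I/3)
∮_C f(z) dz = 2πi · ((-144/313 - 627*I/626)*cos(1 + 3*I/2) + (144/313 + 158*I/939)*cos(1 + 2*I/3)) = pi*(627/313 - 288*I/313)*cos(1 + 3*I/2) + pi*(-316/939 + 288*I/313)*cos(1 + 2*I/3)

Final answer: pi*(627/313 - 288*I/313)*cos(1 + 3*I/2) + pi*(-316/939 + 288*I/313)*cos(1 + 2*I/3)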